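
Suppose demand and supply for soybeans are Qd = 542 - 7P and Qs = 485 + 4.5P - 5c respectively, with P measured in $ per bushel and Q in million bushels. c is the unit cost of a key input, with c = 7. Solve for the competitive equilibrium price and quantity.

P* = 8, Q* = 486

With c = 7, supply is Qs = 450 + 4.5P.
Equating demand and supply, 542 - 7P = 450 + 4.5P gives 11.5P = 92, so P* = 8.
Substitute back: Q* = 542 - 7(8) = 486.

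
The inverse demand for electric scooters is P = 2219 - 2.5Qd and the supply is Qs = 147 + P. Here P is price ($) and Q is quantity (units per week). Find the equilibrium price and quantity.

P* = 529, Q* = 676

Solving each curve for Q: Qd = 887.6 - 0.4P.
At equilibrium Qd = Qs, so 887.6 - 0.4P = 147 + P; collecting terms, 740.6 = 1.4P and P* = 529.
From the demand curve, Q* = 887.6 - 0.4(529) = 676.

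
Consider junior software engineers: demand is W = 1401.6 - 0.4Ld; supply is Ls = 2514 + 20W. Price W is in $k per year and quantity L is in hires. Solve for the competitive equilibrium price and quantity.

Rewriting in direct form: Ld = 3504 - 2.5W.
The market clears where 3504 - 2.5W = 2514 + 20W. Rearranging, 22.5W = 990, hence W* = 44.
From the demand curve, L* = 3504 - 2.5(44) = 3394.

W* = 44, L* = 3394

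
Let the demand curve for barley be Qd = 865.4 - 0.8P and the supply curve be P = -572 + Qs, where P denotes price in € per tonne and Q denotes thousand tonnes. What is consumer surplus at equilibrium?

Consumer surplus = 337640.625

In direct form, Qs = 572 + P.
At equilibrium Qd = Qs, so 865.4 - 0.8P = 572 + P; collecting terms, 293.4 = 1.8P and P* = 163.
From the demand curve, Q* = 865.4 - 0.8(163) = 735.
Demand choke price (Qd = 0): P = 865.4/0.8 = 1081.75. Consumer surplus = ½ × (1081.75 - 163) × 735 = 337640.625.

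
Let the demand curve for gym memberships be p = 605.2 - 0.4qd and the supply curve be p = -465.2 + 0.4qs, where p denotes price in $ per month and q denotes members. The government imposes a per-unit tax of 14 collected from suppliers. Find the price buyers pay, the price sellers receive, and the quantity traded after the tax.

p_b = 77, p_s = 63, q = 1320.5

Inverting to quantity form: qd = 1513 - 2.5p and qs = 1163 + 2.5p.
Suppliers keep p_s = p_b - 14 per unit, so supply in terms of the buyer price is qs = 1128 + 2.5p_b.
Market clearing requires 1513 - 2.5p_b = 1128 + 2.5p_b; hence 385 = 5p_b and p_b = 77.
So p_s = 63 and the quantity traded is q = 1513 - 2.5(77) = 1320.5.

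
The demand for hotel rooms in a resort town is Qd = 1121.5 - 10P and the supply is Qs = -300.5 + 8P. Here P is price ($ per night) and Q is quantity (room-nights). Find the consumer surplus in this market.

At equilibrium Qd = Qs, so 1121.5 - 10P = -300.5 + 8P; collecting terms, 1422 = 18P and P* = 79.
Plugging P* into demand: Q* = 1121.5 - 10(79) = 331.5.
Demand choke price (Qd = 0): P = 1121.5/10 = 112.15. Consumer surplus = ½ × (112.15 - 79) × 331.5 = 5494.6125.

Consumer surplus = 5494.6125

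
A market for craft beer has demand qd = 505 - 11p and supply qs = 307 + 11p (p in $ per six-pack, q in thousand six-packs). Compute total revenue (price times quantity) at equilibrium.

Set qd = qs: 505 - 11p = 307 + 11p, so 198 = 22p and p* = 9.
Substitute back: q* = 505 - 11(9) = 406.
Total revenue = p* × q* = 9 × 406 = 3654.

Total revenue = 3654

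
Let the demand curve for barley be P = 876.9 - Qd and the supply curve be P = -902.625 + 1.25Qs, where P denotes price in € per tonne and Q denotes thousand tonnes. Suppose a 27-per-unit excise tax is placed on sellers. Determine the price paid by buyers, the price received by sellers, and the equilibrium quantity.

P_b = 98, P_s = 71, Q = 778.9

Inverting to quantity form: Qd = 876.9 - P and Qs = 722.1 + 0.8P.
With a tax of 27 on sellers, they supply based on the net price P_s = P_b - 27, so Qs = 700.5 + 0.8P_b.
Market clearing requires 876.9 - P_b = 700.5 + 0.8P_b; hence 176.4 = 1.8P_b and P_b = 98.
Then P_s = 98 - 27 = 71 and Q = 876.9 - 98 = 778.9.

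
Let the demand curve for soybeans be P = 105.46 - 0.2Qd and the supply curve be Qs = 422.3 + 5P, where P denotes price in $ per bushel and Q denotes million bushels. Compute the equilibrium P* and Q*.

P* = 10.5, Q* = 474.8

Solving each curve for Q: Qd = 527.3 - 5P.
The market clears where 527.3 - 5P = 422.3 + 5P. Rearranging, 10P = 105, hence P* = 10.5.
Substitute back: Q* = 527.3 - 5(10.5) = 474.8.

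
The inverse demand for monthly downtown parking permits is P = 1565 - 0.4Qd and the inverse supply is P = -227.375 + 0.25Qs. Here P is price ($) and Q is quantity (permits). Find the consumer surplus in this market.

Consumer surplus = 1520761.25

In direct form, Qd = 3912.5 - 2.5P and Qs = 909.5 + 4P.
The market clears where 3912.5 - 2.5P = 909.5 + 4P. Rearranging, 6.5P = 3003, hence P* = 462.
Substitute back: Q* = 3912.5 - 2.5(462) = 2757.5.
Demand choke price (Qd = 0): P = 3912.5/2.5 = 1565. Consumer surplus = ½ × (1565 - 462) × 2757.5 = 1520761.25.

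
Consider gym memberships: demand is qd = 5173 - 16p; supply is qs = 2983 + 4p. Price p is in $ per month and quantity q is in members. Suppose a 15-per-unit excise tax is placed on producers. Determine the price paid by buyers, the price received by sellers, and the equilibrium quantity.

Producers keep p_s = p_b - 15 per unit, so supply in terms of the buyer price is qs = 2923 + 4p_b.
Equate demand and the shifted supply: 5173 - 16p_b = 2923 + 4p_b, giving 20p_b = 2250, so p_b = 112.5.
Then p_s = 112.5 - 15 = 97.5 and q = 5173 - 16(112.5) = 3373.

p_b = 112.5, p_s = 97.5, q = 3373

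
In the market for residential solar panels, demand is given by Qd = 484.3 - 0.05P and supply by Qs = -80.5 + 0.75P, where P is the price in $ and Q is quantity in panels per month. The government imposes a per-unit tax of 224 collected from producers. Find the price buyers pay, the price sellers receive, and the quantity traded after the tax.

The tax drives a wedge P_b - P_s = 224. Substituting P_s = P_b - 224 into supply: Qs = -248.5 + 0.75P_b.
Equate demand and the shifted supply: 484.3 - 0.05P_b = -248.5 + 0.75P_b, giving 0.8P_b = 732.8, so P_b = 916.
So P_s = 692 and the quantity traded is Q = 484.3 - 0.05(916) = 438.5.

P_b = 916, P_s = 692, Q = 438.5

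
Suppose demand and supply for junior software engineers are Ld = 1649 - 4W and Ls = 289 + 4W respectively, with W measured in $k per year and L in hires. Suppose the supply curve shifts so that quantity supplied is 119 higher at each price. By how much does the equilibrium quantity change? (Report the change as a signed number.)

At equilibrium Ld = Ls, so 1649 - 4W = 289 + 4W; collecting terms, 1360 = 8W and W* = 170.
Plugging W* into demand: L* = 1649 - 4(170) = 969.
After the shift, supply is Ls = 408 + 4W.
New equilibrium: 1241 = 8W, so W = 155.125 and L = 1028.5.
ΔL = 1028.5 - 969 = 59.5.

ΔL = 59.5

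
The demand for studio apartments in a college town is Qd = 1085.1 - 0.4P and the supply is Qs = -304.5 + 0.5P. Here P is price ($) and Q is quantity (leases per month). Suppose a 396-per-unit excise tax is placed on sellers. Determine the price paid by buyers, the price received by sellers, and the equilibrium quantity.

P_b = 1764, P_s = 1368, Q = 379.5

The tax drives a wedge P_b - P_s = 396. Substituting P_s = P_b - 396 into supply: Qs = -502.5 + 0.5P_b.
Equate demand and the shifted supply: 1085.1 - 0.4P_b = -502.5 + 0.5P_b, giving 0.9P_b = 1587.6, so P_b = 1764.
Then P_s = 1764 - 396 = 1368 and Q = 1085.1 - 0.4(1764) = 379.5.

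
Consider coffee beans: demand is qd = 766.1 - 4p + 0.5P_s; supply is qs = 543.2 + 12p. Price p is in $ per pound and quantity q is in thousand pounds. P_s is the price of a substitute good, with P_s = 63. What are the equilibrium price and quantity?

With P_s = 63, demand is qd = 797.6 - 4p.
At equilibrium qd = qs, so 797.6 - 4p = 543.2 + 12p; collecting terms, 254.4 = 16p and p* = 15.9.
Then q* = 797.6 - 4(15.9) = 734.

p* = 15.9, q* = 734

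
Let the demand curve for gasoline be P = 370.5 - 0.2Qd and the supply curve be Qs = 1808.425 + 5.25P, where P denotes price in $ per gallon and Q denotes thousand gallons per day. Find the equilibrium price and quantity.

Inverting to quantity form: Qd = 1852.5 - 5P.
Equating demand and supply, 1852.5 - 5P = 1808.425 + 5.25P gives 10.25P = 44.075, so P* = 4.3.
Then Q* = 1852.5 - 5(4.3) = 1831.

P* = 4.3, Q* = 1831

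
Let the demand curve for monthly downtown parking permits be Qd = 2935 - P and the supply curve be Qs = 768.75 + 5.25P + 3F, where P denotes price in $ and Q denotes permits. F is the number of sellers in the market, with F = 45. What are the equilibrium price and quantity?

P* = 325, Q* = 2610

With F = 45, supply is Qs = 903.75 + 5.25P.
Equating demand and supply, 2935 - P = 903.75 + 5.25P gives 6.25P = 2031.25, so P* = 325.
Plugging P* into demand: Q* = 2935 - 325 = 2610.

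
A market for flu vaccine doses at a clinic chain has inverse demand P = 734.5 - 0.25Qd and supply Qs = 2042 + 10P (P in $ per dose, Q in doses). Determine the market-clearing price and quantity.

P* = 64, Q* = 2682

Inverting to quantity form: Qd = 2938 - 4P.
The market clears where 2938 - 4P = 2042 + 10P. Rearranging, 14P = 896, hence P* = 64.
From the demand curve, Q* = 2938 - 4(64) = 2682.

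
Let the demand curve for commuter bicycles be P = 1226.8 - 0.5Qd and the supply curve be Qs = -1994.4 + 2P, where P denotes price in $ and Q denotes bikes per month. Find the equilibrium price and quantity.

Solving each curve for Q: Qd = 2453.6 - 2P.
At equilibrium Qd = Qs, so 2453.6 - 2P = -1994.4 + 2P; collecting terms, 4448 = 4P and P* = 1112.
Plugging P* into demand: Q* = 2453.6 - 2(1112) = 229.6.

P* = 1112, Q* = 229.6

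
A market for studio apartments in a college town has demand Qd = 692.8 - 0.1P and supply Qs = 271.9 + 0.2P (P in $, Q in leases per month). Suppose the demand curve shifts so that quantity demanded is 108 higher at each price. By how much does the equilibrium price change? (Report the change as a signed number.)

ΔP = 360

At equilibrium Qd = Qs, so 692.8 - 0.1P = 271.9 + 0.2P; collecting terms, 420.9 = 0.3P and P* = 1403.
Then Q* = 692.8 - 0.1(1403) = 552.5.
After the shift, demand is Qd = 800.8 - 0.1P.
Re-solving, 0.3P = 528.9 gives P = 1763 and Q = 624.5.
ΔP = 1763 - 1403 = 360.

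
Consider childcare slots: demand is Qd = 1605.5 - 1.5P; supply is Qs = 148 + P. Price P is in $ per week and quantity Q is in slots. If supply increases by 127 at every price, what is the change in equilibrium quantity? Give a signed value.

ΔQ = 76.2

Equating demand and supply, 1605.5 - 1.5P = 148 + P gives 2.5P = 1457.5, so P* = 583.
Plugging P* into demand: Q* = 1605.5 - 1.5(583) = 731.
After the shift, supply is Qs = 275 + P.
New equilibrium: 1330.5 = 2.5P, so P = 532.2 and Q = 807.2.
ΔQ = 807.2 - 731 = 76.2.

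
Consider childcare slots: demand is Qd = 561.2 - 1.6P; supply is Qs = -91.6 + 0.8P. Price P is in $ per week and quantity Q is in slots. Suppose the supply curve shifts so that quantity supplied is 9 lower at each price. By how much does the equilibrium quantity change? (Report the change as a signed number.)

Equating demand and supply, 561.2 - 1.6P = -91.6 + 0.8P gives 2.4P = 652.8, so P* = 272.
Then Q* = 561.2 - 1.6(272) = 126.
After the shift, supply is Qs = -100.6 + 0.8P.
New equilibrium: 661.8 = 2.4P, so P = 275.75 and Q = 120.
ΔQ = 120 - 126 = -6.

ΔQ = -6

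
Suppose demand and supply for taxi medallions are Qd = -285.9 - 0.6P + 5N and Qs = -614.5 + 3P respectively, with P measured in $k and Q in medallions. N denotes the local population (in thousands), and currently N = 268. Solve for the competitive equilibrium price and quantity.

P* = 463.5, Q* = 776

With N = 268, demand is Qd = 1054.1 - 0.6P.
The market clears where 1054.1 - 0.6P = -614.5 + 3P. Rearranging, 3.6P = 1668.6, hence P* = 463.5.
Then Q* = 1054.1 - 0.6(463.5) = 776.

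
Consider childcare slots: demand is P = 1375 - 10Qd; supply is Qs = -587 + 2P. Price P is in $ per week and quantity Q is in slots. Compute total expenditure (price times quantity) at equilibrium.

Rewriting in direct form: Qd = 137.5 - 0.1P.
At equilibrium Qd = Qs, so 137.5 - 0.1P = -587 + 2P; collecting terms, 724.5 = 2.1P and P* = 345.
Substitute back: Q* = 137.5 - 0.1(345) = 103.
Total expenditure = P* × Q* = 345 × 103 = 35535.

Total expenditure = 35535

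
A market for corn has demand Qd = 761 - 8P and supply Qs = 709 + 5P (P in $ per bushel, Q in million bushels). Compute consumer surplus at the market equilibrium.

Equating demand and supply, 761 - 8P = 709 + 5P gives 13P = 52, so P* = 4.
Then Q* = 761 - 8(4) = 729.
Demand choke price (Qd = 0): P = 761/8 = 95.125. Consumer surplus = ½ × (95.125 - 4) × 729 = 33215.0625.

Consumer surplus = 33215.0625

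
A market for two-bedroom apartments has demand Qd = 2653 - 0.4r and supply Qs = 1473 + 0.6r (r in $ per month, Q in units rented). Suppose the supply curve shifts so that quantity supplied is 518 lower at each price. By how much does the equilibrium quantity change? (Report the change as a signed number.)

Equating demand and supply, 2653 - 0.4r = 1473 + 0.6r gives r = 1180, so r* = 1180.
Then Q* = 2653 - 0.4(1180) = 2181.
After the shift, supply is Qs = 955 + 0.6r.
The new intersection has 1698 = r, i.e. r = 1698, Q = 1973.8.
ΔQ = 1973.8 - 2181 = -207.2.

ΔQ = -207.2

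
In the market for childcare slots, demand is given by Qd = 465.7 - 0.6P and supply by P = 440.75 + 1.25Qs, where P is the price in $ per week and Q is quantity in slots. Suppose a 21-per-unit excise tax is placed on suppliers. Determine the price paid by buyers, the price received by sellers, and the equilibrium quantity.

Solving each curve for Q: Qs = -352.6 + 0.8P.
With a tax of 21 on suppliers, they supply based on the net price P_s = P_b - 21, so Qs = -369.4 + 0.8P_b.
Market clearing requires 465.7 - 0.6P_b = -369.4 + 0.8P_b; hence 835.1 = 1.4P_b and P_b = 596.5.
So P_s = 575.5 and the quantity traded is Q = 465.7 - 0.6(596.5) = 107.8.

P_b = 596.5, P_s = 575.5, Q = 107.8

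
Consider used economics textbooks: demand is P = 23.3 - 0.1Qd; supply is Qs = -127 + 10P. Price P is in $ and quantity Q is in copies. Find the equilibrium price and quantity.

P* = 18, Q* = 53

Inverting to quantity form: Qd = 233 - 10P.
The market clears where 233 - 10P = -127 + 10P. Rearranging, 20P = 360, hence P* = 18.
Plugging P* into demand: Q* = 233 - 10(18) = 53.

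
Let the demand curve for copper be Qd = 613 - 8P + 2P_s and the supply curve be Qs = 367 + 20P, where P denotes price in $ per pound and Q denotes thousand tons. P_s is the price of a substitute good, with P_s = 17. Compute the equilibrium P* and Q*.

P* = 10, Q* = 567

With P_s = 17, demand is Qd = 647 - 8P.
Set Qd = Qs: 647 - 8P = 367 + 20P, so 280 = 28P and P* = 10.
Substitute back: Q* = 647 - 8(10) = 567.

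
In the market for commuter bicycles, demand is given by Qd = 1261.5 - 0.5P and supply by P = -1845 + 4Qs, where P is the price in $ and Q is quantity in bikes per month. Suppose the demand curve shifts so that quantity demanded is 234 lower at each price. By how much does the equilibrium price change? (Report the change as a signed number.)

Solving each curve for Q: Qs = 461.25 + 0.25P.
Equating demand and supply, 1261.5 - 0.5P = 461.25 + 0.25P gives 0.75P = 800.25, so P* = 1067.
From the demand curve, Q* = 1261.5 - 0.5(1067) = 728.
After the shift, demand is Qd = 1027.5 - 0.5P.
New equilibrium: 566.25 = 0.75P, so P = 755 and Q = 650.
ΔP = 755 - 1067 = -312.

ΔP = -312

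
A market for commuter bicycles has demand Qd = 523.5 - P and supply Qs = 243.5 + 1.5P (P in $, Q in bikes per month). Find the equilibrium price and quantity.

Equating demand and supply, 523.5 - P = 243.5 + 1.5P gives 2.5P = 280, so P* = 112.
Then Q* = 523.5 - 112 = 411.5.

P* = 112, Q* = 411.5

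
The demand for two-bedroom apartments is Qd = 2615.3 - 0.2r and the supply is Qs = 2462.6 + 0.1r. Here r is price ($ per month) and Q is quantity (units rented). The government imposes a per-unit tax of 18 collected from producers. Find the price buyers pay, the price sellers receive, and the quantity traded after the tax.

Producers keep r_s = r_b - 18 per unit, so supply in terms of the buyer price is Qs = 2460.8 + 0.1r_b.
Set Qd = Qs: 2615.3 - 0.2r_b = 2460.8 + 0.1r_b, so 154.5 = 0.3r_b and r_b = 515.
Then r_s = 515 - 18 = 497 and Q = 2615.3 - 0.2(515) = 2512.3.

r_b = 515, r_s = 497, Q = 2512.3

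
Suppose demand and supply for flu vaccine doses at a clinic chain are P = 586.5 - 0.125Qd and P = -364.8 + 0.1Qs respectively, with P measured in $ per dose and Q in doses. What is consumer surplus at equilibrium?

Inverting to quantity form: Qd = 4692 - 8P and Qs = 3648 + 10P.
At equilibrium Qd = Qs, so 4692 - 8P = 3648 + 10P; collecting terms, 1044 = 18P and P* = 58.
From the demand curve, Q* = 4692 - 8(58) = 4228.
Demand choke price (Qd = 0): P = 4692/8 = 586.5. Consumer surplus = ½ × (586.5 - 58) × 4228 = 1117249.

Consumer surplus = 1117249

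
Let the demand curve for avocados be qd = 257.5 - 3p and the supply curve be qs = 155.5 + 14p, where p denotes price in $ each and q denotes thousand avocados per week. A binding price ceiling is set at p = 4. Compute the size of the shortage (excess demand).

Shortage = 34

Evaluating both curves at the ceiling price 4 gives qd = 245.5, qs = 211.5.
Shortage = qd - qs = 245.5 - 211.5 = 34.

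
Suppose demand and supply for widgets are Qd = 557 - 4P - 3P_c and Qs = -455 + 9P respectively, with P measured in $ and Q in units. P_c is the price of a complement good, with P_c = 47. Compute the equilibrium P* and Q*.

P* = 67, Q* = 148

With P_c = 47, demand is Qd = 416 - 4P.
The market clears where 416 - 4P = -455 + 9P. Rearranging, 13P = 871, hence P* = 67.
Plugging P* into demand: Q* = 416 - 4(67) = 148.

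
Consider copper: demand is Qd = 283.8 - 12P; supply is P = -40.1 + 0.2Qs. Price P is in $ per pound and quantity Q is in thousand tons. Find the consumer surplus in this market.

Inverting to quantity form: Qs = 200.5 + 5P.
Equating demand and supply, 283.8 - 12P = 200.5 + 5P gives 17P = 83.3, so P* = 4.9.
Substitute back: Q* = 283.8 - 12(4.9) = 225.
Demand choke price (Qd = 0): P = 283.8/12 = 23.65. Consumer surplus = ½ × (23.65 - 4.9) × 225 = 2109.375.

Consumer surplus = 2109.375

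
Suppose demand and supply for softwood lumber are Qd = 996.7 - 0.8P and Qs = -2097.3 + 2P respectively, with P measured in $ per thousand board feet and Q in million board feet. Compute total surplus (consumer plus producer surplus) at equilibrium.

Set Qd = Qs: 996.7 - 0.8P = -2097.3 + 2P, so 3094 = 2.8P and P* = 1105.
Then Q* = 996.7 - 0.8(1105) = 112.7.
Demand choke price = 1245.875; supply choke price = 1048.65. CS = ½(1245.875 - 1105)(112.7) = 7938.30625; PS = ½(1105 - 1048.65)(112.7) = 3175.3225. Total surplus = 11113.62875.

Total surplus = 11113.62875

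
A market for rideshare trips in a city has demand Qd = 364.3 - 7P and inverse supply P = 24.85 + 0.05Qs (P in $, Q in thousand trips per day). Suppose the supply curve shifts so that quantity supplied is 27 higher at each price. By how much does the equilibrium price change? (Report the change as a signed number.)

ΔP = -1

In direct form, Qs = -497 + 20P.
Equating demand and supply, 364.3 - 7P = -497 + 20P gives 27P = 861.3, so P* = 31.9.
From the demand curve, Q* = 364.3 - 7(31.9) = 141.
After the shift, supply is Qs = -470 + 20P.
New equilibrium: 834.3 = 27P, so P = 30.9 and Q = 148.
ΔP = 30.9 - 31.9 = -1.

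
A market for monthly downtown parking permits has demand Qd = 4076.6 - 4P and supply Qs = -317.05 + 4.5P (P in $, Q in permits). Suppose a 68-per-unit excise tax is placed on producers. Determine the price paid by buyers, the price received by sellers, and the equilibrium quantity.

P_b = 552.9, P_s = 484.9, Q = 1865

With a tax of 68 on producers, they supply based on the net price P_s = P_b - 68, so Qs = -623.05 + 4.5P_b.
Set Qd = Qs: 4076.6 - 4P_b = -623.05 + 4.5P_b, so 4699.65 = 8.5P_b and P_b = 552.9.
So P_s = 484.9 and the quantity traded is Q = 4076.6 - 4(552.9) = 1865.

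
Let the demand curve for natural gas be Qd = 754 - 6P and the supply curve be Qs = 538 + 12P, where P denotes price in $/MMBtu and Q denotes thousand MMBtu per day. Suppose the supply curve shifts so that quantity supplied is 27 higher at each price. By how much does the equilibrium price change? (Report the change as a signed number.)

ΔP = -1.5

The market clears where 754 - 6P = 538 + 12P. Rearranging, 18P = 216, hence P* = 12.
From the demand curve, Q* = 754 - 6(12) = 682.
After the shift, supply is Qs = 565 + 12P.
The new intersection has 189 = 18P, i.e. P = 10.5, Q = 691.
ΔP = 10.5 - 12 = -1.5.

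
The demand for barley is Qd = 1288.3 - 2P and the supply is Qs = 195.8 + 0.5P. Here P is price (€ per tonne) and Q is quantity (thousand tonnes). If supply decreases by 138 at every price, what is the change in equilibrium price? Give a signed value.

Equating demand and supply, 1288.3 - 2P = 195.8 + 0.5P gives 2.5P = 1092.5, so P* = 437.
Substitute back: Q* = 1288.3 - 2(437) = 414.3.
After the shift, supply is Qs = 57.8 + 0.5P.
Re-solving, 2.5P = 1230.5 gives P = 492.2 and Q = 303.9.
ΔP = 492.2 - 437 = 55.2.

ΔP = 55.2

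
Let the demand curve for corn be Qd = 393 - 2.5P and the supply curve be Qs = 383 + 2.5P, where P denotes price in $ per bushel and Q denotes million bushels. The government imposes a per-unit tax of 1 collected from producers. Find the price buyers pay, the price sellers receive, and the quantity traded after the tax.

P_b = 2.5, P_s = 1.5, Q = 386.75

The tax drives a wedge P_b - P_s = 1. Substituting P_s = P_b - 1 into supply: Qs = 380.5 + 2.5P_b.
Set Qd = Qs: 393 - 2.5P_b = 380.5 + 2.5P_b, so 12.5 = 5P_b and P_b = 2.5.
So P_s = 1.5 and the quantity traded is Q = 393 - 2.5(2.5) = 386.75.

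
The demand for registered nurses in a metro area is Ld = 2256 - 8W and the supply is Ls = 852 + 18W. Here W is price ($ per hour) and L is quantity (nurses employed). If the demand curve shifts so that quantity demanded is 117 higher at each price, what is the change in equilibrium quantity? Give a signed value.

ΔL = 81

Equating demand and supply, 2256 - 8W = 852 + 18W gives 26W = 1404, so W* = 54.
Then L* = 2256 - 8(54) = 1824.
After the shift, demand is Ld = 2373 - 8W.
Re-solving, 26W = 1521 gives W = 58.5 and L = 1905.
ΔL = 1905 - 1824 = 81.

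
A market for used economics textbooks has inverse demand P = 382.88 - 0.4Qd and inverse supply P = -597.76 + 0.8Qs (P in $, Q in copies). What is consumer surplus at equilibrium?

Solving each curve for Q: Qd = 957.2 - 2.5P and Qs = 747.2 + 1.25P.
At equilibrium Qd = Qs, so 957.2 - 2.5P = 747.2 + 1.25P; collecting terms, 210 = 3.75P and P* = 56.
Plugging P* into demand: Q* = 957.2 - 2.5(56) = 817.2.
Demand choke price (Qd = 0): P = 957.2/2.5 = 382.88. Consumer surplus = ½ × (382.88 - 56) × 817.2 = 133563.168.

Consumer surplus = 133563.168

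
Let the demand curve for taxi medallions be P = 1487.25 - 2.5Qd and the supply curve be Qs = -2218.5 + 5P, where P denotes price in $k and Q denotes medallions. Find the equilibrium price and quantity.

P* = 521, Q* = 386.5

Rewriting in direct form: Qd = 594.9 - 0.4P.
Equating demand and supply, 594.9 - 0.4P = -2218.5 + 5P gives 5.4P = 2813.4, so P* = 521.
From the demand curve, Q* = 594.9 - 0.4(521) = 386.5.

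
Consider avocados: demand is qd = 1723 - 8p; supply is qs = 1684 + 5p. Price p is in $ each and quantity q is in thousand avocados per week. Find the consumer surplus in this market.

Consumer surplus = 180412.5625

Equating demand and supply, 1723 - 8p = 1684 + 5p gives 13p = 39, so p* = 3.
Then q* = 1723 - 8(3) = 1699.
Demand choke price (qd = 0): p = 1723/8 = 215.375. Consumer surplus = ½ × (215.375 - 3) × 1699 = 180412.5625.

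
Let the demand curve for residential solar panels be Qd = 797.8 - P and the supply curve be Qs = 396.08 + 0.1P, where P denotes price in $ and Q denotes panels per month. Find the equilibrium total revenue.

Set Qd = Qs: 797.8 - P = 396.08 + 0.1P, so 401.72 = 1.1P and P* = 365.2.
Plugging P* into demand: Q* = 797.8 - 365.2 = 432.6.
Total revenue = P* × Q* = 365.2 × 432.6 = 157985.52.

Total revenue = 157985.52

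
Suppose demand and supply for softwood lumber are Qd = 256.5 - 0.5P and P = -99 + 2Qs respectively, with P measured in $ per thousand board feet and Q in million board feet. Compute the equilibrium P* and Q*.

Solving each curve for Q: Qs = 49.5 + 0.5P.
The market clears where 256.5 - 0.5P = 49.5 + 0.5P. Rearranging, P = 207, hence P* = 207.
Plugging P* into demand: Q* = 256.5 - 0.5(207) = 153.

P* = 207, Q* = 153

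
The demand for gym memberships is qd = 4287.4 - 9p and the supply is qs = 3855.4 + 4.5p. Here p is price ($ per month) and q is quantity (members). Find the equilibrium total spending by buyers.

Total spending by buyers = 127980.8

Set qd = qs: 4287.4 - 9p = 3855.4 + 4.5p, so 432 = 13.5p and p* = 32.
From the demand curve, q* = 4287.4 - 9(32) = 3999.4.
Total spending by buyers = p* × q* = 32 × 3999.4 = 127980.8.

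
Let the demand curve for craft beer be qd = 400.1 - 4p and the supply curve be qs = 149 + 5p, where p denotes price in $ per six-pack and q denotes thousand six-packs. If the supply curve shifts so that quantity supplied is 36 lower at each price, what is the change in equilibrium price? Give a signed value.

The market clears where 400.1 - 4p = 149 + 5p. Rearranging, 9p = 251.1, hence p* = 27.9.
Then q* = 400.1 - 4(27.9) = 288.5.
After the shift, supply is qs = 113 + 5p.
Re-solving, 9p = 287.1 gives p = 31.9 and q = 272.5.
Δp = 31.9 - 27.9 = 4.

Δp = 4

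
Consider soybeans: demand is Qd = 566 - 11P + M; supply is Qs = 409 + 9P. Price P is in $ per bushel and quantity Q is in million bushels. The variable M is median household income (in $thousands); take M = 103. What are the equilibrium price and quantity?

P* = 13, Q* = 526

With M = 103, demand is Qd = 669 - 11P.
Equating demand and supply, 669 - 11P = 409 + 9P gives 20P = 260, so P* = 13.
From the demand curve, Q* = 669 - 11(13) = 526.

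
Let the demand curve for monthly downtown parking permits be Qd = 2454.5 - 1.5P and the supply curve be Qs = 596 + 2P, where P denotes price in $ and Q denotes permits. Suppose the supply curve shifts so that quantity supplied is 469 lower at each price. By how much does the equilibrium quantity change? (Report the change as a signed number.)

ΔQ = -201

Set Qd = Qs: 2454.5 - 1.5P = 596 + 2P, so 1858.5 = 3.5P and P* = 531.
Substitute back: Q* = 2454.5 - 1.5(531) = 1658.
After the shift, supply is Qs = 127 + 2P.
Re-solving, 3.5P = 2327.5 gives P = 665 and Q = 1457.
ΔQ = 1457 - 1658 = -201.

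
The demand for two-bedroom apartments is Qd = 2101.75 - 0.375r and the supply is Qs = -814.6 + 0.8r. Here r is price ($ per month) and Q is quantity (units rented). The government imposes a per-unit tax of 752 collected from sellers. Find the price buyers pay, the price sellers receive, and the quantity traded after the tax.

r_b = 2994, r_s = 2242, Q = 979

With a tax of 752 on sellers, they supply based on the net price r_s = r_b - 752, so Qs = -1416.2 + 0.8r_b.
Set Qd = Qs: 2101.75 - 0.375r_b = -1416.2 + 0.8r_b, so 3517.95 = 1.175r_b and r_b = 2994.
Then r_s = 2994 - 752 = 2242 and Q = 2101.75 - 0.375(2994) = 979.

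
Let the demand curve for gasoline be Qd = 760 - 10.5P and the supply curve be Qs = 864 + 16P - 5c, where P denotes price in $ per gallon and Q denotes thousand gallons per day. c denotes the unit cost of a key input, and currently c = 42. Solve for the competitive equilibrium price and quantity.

With c = 42, supply is Qs = 654 + 16P.
The market clears where 760 - 10.5P = 654 + 16P. Rearranging, 26.5P = 106, hence P* = 4.
Substitute back: Q* = 760 - 10.5(4) = 718.

P* = 4, Q* = 718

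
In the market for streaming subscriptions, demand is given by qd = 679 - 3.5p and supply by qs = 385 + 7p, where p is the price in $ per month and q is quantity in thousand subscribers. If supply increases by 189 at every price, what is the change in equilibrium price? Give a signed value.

The market clears where 679 - 3.5p = 385 + 7p. Rearranging, 10.5p = 294, hence p* = 28.
From the demand curve, q* = 679 - 3.5(28) = 581.
After the shift, supply is qs = 574 + 7p.
New equilibrium: 105 = 10.5p, so p = 10 and q = 644.
Δp = 10 - 28 = -18.

Δp = -18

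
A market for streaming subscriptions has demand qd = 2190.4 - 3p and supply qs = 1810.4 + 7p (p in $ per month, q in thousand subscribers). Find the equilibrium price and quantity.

p* = 38, q* = 2076.4

Set qd = qs: 2190.4 - 3p = 1810.4 + 7p, so 380 = 10p and p* = 38.
From the demand curve, q* = 2190.4 - 3(38) = 2076.4.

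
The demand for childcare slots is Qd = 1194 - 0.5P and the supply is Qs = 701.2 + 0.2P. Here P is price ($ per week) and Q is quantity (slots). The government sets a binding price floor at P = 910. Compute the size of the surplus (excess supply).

Surplus = 144.2

Evaluating both curves at the floor price 910 gives Qd = 739, Qs = 883.2.
Surplus = Qs - Qd = 883.2 - 739 = 144.2.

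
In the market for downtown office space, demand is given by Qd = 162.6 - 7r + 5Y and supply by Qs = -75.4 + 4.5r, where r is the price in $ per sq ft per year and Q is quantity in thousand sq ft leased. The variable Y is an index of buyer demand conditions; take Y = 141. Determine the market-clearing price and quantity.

With Y = 141, demand is Qd = 867.6 - 7r.
At equilibrium Qd = Qs, so 867.6 - 7r = -75.4 + 4.5r; collecting terms, 943 = 11.5r and r* = 82.
Plugging r* into demand: Q* = 867.6 - 7(82) = 293.6.

r* = 82, Q* = 293.6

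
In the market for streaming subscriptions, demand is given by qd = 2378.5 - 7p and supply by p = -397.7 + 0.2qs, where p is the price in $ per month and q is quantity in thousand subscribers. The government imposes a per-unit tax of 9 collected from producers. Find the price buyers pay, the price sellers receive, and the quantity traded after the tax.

Inverting to quantity form: qs = 1988.5 + 5p.
With a tax of 9 on producers, they supply based on the net price p_s = p_b - 9, so qs = 1943.5 + 5p_b.
Set qd = qs: 2378.5 - 7p_b = 1943.5 + 5p_b, so 435 = 12p_b and p_b = 36.25.
So p_s = 27.25 and the quantity traded is q = 2378.5 - 7(36.25) = 2124.75.

p_b = 36.25, p_s = 27.25, q = 2124.75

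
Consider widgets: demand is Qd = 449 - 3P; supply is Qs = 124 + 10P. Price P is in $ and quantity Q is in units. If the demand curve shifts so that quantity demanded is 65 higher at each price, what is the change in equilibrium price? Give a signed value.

Set Qd = Qs: 449 - 3P = 124 + 10P, so 325 = 13P and P* = 25.
Substitute back: Q* = 449 - 3(25) = 374.
After the shift, demand is Qd = 514 - 3P.
New equilibrium: 390 = 13P, so P = 30 and Q = 424.
ΔP = 30 - 25 = 5.

ΔP = 5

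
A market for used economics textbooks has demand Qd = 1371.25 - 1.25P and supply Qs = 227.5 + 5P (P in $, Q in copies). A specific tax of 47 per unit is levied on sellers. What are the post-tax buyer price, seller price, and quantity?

P_b = 220.6, P_s = 173.6, Q = 1095.5

Sellers keep P_s = P_b - 47 per unit, so supply in terms of the buyer price is Qs = -7.5 + 5P_b.
Market clearing requires 1371.25 - 1.25P_b = -7.5 + 5P_b; hence 1378.75 = 6.25P_b and P_b = 220.6.
So P_s = 173.6 and the quantity traded is Q = 1371.25 - 1.25(220.6) = 1095.5.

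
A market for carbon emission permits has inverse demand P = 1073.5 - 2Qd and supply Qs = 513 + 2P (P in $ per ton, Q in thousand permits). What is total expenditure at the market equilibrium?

Total expenditure = 5054

In direct form, Qd = 536.75 - 0.5P.
At equilibrium Qd = Qs, so 536.75 - 0.5P = 513 + 2P; collecting terms, 23.75 = 2.5P and P* = 9.5.
Plugging P* into demand: Q* = 536.75 - 0.5(9.5) = 532.
Total expenditure = P* × Q* = 9.5 × 532 = 5054.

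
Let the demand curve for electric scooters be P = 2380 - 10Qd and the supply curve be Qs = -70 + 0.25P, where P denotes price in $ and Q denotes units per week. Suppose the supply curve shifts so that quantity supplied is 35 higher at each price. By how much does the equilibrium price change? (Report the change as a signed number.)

ΔP = -100

Inverting to quantity form: Qd = 238 - 0.1P.
At equilibrium Qd = Qs, so 238 - 0.1P = -70 + 0.25P; collecting terms, 308 = 0.35P and P* = 880.
Then Q* = 238 - 0.1(880) = 150.
After the shift, supply is Qs = -35 + 0.25P.
Re-solving, 0.35P = 273 gives P = 780 and Q = 160.
ΔP = 780 - 880 = -100.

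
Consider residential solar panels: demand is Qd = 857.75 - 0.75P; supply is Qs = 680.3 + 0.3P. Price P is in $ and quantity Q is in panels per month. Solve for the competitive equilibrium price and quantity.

P* = 169, Q* = 731

The market clears where 857.75 - 0.75P = 680.3 + 0.3P. Rearranging, 1.05P = 177.45, hence P* = 169.
Then Q* = 857.75 - 0.75(169) = 731.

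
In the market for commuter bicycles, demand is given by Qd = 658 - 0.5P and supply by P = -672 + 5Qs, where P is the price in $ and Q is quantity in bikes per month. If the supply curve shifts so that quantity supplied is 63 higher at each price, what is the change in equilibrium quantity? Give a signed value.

ΔQ = 45

Solving each curve for Q: Qs = 134.4 + 0.2P.
Set Qd = Qs: 658 - 0.5P = 134.4 + 0.2P, so 523.6 = 0.7P and P* = 748.
Plugging P* into demand: Q* = 658 - 0.5(748) = 284.
After the shift, supply is Qs = 197.4 + 0.2P.
Re-solving, 0.7P = 460.6 gives P = 658 and Q = 329.
ΔQ = 329 - 284 = 45.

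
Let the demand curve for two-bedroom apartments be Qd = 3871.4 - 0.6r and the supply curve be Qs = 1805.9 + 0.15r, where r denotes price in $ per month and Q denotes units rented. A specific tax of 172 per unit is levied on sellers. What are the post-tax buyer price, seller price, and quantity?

r_b = 2788.4, r_s = 2616.4, Q = 2198.36

With a tax of 172 on sellers, they supply based on the net price r_s = r_b - 172, so Qs = 1780.1 + 0.15r_b.
Equate demand and the shifted supply: 3871.4 - 0.6r_b = 1780.1 + 0.15r_b, giving 0.75r_b = 2091.3, so r_b = 2788.4.
So r_s = 2616.4 and the quantity traded is Q = 3871.4 - 0.6(2788.4) = 2198.36.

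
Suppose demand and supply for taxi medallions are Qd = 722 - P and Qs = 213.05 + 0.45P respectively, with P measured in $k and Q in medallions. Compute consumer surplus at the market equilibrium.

Set Qd = Qs: 722 - P = 213.05 + 0.45P, so 508.95 = 1.45P and P* = 351.
Then Q* = 722 - 351 = 371.
Demand choke price (Qd = 0): P = 722. Consumer surplus = ½ × (722 - 351) × 371 = 68820.5.

Consumer surplus = 68820.5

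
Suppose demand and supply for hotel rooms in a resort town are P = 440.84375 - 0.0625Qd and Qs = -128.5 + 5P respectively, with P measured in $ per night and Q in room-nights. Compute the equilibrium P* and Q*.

P* = 342, Q* = 1581.5

Inverting to quantity form: Qd = 7053.5 - 16P.
Equating demand and supply, 7053.5 - 16P = -128.5 + 5P gives 21P = 7182, so P* = 342.
Then Q* = 7053.5 - 16(342) = 1581.5.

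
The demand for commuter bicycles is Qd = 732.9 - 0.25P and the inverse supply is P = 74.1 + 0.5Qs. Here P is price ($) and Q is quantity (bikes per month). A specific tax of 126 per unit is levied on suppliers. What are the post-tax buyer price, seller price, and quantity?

P_b = 503.6, P_s = 377.6, Q = 607

Solving each curve for Q: Qs = -148.2 + 2P.
With a tax of 126 on suppliers, they supply based on the net price P_s = P_b - 126, so Qs = -400.2 + 2P_b.
Market clearing requires 732.9 - 0.25P_b = -400.2 + 2P_b; hence 1133.1 = 2.25P_b and P_b = 503.6.
So P_s = 377.6 and the quantity traded is Q = 732.9 - 0.25(503.6) = 607.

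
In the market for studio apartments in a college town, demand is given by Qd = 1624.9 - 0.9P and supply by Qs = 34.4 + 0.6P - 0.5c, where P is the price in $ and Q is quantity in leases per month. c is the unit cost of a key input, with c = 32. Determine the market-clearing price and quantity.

P* = 1071, Q* = 661

With c = 32, supply is Qs = 18.4 + 0.6P.
At equilibrium Qd = Qs, so 1624.9 - 0.9P = 18.4 + 0.6P; collecting terms, 1606.5 = 1.5P and P* = 1071.
Substitute back: Q* = 1624.9 - 0.9(1071) = 661.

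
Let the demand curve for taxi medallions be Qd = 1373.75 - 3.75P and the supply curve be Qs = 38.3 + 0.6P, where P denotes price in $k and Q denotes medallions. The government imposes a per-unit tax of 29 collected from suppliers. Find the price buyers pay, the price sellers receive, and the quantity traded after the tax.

Suppliers keep P_s = P_b - 29 per unit, so supply in terms of the buyer price is Qs = 20.9 + 0.6P_b.
Equate demand and the shifted supply: 1373.75 - 3.75P_b = 20.9 + 0.6P_b, giving 4.35P_b = 1352.85, so P_b = 311.
So P_s = 282 and the quantity traded is Q = 1373.75 - 3.75(311) = 207.5.

P_b = 311, P_s = 282, Q = 207.5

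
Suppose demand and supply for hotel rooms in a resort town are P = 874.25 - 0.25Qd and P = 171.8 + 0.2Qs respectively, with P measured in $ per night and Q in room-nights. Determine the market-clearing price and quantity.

Rewriting in direct form: Qd = 3497 - 4P and Qs = -859 + 5P.
Set Qd = Qs: 3497 - 4P = -859 + 5P, so 4356 = 9P and P* = 484.
Plugging P* into demand: Q* = 3497 - 4(484) = 1561.

P* = 484, Q* = 1561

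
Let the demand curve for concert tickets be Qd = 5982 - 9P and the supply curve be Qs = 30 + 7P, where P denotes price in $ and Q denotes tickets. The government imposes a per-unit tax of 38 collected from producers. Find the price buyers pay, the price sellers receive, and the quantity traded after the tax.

P_b = 388.625, P_s = 350.625, Q = 2484.375

With a tax of 38 on producers, they supply based on the net price P_s = P_b - 38, so Qs = -236 + 7P_b.
Equate demand and the shifted supply: 5982 - 9P_b = -236 + 7P_b, giving 16P_b = 6218, so P_b = 388.625.
So P_s = 350.625 and the quantity traded is Q = 5982 - 9(388.625) = 2484.375.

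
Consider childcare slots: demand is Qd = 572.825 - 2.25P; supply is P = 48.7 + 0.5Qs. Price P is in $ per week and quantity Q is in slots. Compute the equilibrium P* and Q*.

P* = 157.7, Q* = 218

Solving each curve for Q: Qs = -97.4 + 2P.
At equilibrium Qd = Qs, so 572.825 - 2.25P = -97.4 + 2P; collecting terms, 670.225 = 4.25P and P* = 157.7.
Substitute back: Q* = 572.825 - 2.25(157.7) = 218.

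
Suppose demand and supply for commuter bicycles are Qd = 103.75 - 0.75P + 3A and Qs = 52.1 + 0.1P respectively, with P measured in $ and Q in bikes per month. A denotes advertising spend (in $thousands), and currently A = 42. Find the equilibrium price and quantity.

P* = 209, Q* = 73

With A = 42, demand is Qd = 229.75 - 0.75P.
Set Qd = Qs: 229.75 - 0.75P = 52.1 + 0.1P, so 177.65 = 0.85P and P* = 209.
Plugging P* into demand: Q* = 229.75 - 0.75(209) = 73.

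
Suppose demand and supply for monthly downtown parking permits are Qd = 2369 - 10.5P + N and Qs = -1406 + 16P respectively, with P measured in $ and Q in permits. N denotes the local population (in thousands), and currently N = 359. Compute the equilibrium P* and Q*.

P* = 156, Q* = 1090

With N = 359, demand is Qd = 2728 - 10.5P.
At equilibrium Qd = Qs, so 2728 - 10.5P = -1406 + 16P; collecting terms, 4134 = 26.5P and P* = 156.
From the demand curve, Q* = 2728 - 10.5(156) = 1090.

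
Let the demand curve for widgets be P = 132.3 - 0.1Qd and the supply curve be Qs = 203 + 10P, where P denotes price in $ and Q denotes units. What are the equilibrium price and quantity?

P* = 56, Q* = 763

Inverting to quantity form: Qd = 1323 - 10P.
The market clears where 1323 - 10P = 203 + 10P. Rearranging, 20P = 1120, hence P* = 56.
Then Q* = 1323 - 10(56) = 763.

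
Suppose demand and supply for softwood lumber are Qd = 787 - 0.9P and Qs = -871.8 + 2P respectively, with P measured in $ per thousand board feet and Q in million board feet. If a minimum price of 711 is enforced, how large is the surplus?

Surplus = 403.1

With P fixed at 711, quantity demanded is 147.1 and quantity supplied is 550.2.
Surplus = Qs - Qd = 550.2 - 147.1 = 403.1.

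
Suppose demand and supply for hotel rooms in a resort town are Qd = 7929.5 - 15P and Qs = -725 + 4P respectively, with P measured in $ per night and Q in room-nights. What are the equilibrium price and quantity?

Set Qd = Qs: 7929.5 - 15P = -725 + 4P, so 8654.5 = 19P and P* = 455.5.
From the demand curve, Q* = 7929.5 - 15(455.5) = 1097.

P* = 455.5, Q* = 1097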